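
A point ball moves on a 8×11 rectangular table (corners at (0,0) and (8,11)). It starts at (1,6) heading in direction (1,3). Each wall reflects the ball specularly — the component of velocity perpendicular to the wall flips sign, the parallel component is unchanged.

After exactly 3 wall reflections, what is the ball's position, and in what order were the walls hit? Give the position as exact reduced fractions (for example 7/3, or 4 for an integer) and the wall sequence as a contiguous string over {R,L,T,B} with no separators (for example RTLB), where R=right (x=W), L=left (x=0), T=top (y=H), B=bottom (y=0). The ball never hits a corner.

Final position: (8,5)
Wall sequence: TBR

1. t=5/3 → T at (8/3,11); v=(1,-3)
2. t=11/3 → B at (19/3,0); v=(1,3)
3. t=5/3 → R at (8,5); v=(-1,3)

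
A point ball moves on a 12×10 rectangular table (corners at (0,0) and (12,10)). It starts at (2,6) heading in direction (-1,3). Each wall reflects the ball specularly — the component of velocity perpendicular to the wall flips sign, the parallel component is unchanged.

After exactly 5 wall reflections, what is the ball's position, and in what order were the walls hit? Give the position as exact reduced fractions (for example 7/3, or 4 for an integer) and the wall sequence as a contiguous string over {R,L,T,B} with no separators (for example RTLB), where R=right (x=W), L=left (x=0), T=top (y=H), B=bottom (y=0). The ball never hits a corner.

Final position: (28/3,0)
Wall sequence: TLBTB

1. t=4/3 → T at (2/3,10); v=(-1,-3)
2. t=2/3 → L at (0,8); v=(1,-3)
3. t=8/3 → B at (8/3,0); v=(1,3)
4. t=10/3 → T at (6,10); v=(1,-3)
5. t=10/3 → B at (28/3,0); v=(1,3)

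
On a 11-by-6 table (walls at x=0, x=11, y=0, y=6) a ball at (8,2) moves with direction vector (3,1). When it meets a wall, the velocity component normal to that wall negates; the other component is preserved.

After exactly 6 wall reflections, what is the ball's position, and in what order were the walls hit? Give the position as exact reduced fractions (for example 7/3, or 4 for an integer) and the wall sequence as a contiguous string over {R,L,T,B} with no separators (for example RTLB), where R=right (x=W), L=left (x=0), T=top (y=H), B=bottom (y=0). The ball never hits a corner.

1. t=1 → R at (11,3); v=(-3,1)
2. t=3 → T at (2,6); v=(-3,-1)
3. t=2/3 → L at (0,16/3); v=(3,-1)
4. t=11/3 → R at (11,5/3); v=(-3,-1)
5. t=5/3 → B at (6,0); v=(-3,1)
6. t=2 → L at (0,2); v=(3,1)

Final position: (0,2)
Wall sequence: RTLRBL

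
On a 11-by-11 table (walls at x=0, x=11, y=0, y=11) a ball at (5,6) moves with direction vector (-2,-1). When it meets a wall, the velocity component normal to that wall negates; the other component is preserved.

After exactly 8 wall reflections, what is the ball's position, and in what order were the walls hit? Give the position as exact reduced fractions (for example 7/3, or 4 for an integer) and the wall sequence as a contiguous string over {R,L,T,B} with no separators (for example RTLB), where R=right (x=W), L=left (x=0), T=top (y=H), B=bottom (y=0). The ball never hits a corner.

1. t=5/2 → L at (0,7/2); v=(2,-1)
2. t=7/2 → B at (7,0); v=(2,1)
3. t=2 → R at (11,2); v=(-2,1)
4. t=11/2 → L at (0,15/2); v=(2,1)
5. t=7/2 → T at (7,11); v=(2,-1)
6. t=2 → R at (11,9); v=(-2,-1)
7. t=11/2 → L at (0,7/2); v=(2,-1)
8. t=7/2 → B at (7,0); v=(2,1)

Final position: (7,0)
Wall sequence: LBRLTRLB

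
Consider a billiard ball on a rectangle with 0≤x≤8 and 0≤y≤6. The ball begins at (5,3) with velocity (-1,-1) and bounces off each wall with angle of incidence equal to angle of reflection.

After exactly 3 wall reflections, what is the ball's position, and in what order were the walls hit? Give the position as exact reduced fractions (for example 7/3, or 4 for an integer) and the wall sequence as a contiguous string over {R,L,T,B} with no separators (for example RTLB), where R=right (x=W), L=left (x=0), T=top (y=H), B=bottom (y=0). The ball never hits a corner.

Final position: (4,6)
Wall sequence: BLT

1. t=3 → B at (2,0); v=(-1,1)
2. t=2 → L at (0,2); v=(1,1)
3. t=4 → T at (4,6); v=(1,-1)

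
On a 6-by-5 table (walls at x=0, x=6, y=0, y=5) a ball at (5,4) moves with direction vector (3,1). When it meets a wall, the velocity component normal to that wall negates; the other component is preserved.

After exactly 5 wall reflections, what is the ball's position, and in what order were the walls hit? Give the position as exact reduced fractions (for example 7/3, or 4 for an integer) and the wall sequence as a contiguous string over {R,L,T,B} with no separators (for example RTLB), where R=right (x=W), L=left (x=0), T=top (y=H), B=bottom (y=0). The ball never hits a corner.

1. t=1/3 → R at (6,13/3); v=(-3,1)
2. t=2/3 → T at (4,5); v=(-3,-1)
3. t=4/3 → L at (0,11/3); v=(3,-1)
4. t=2 → R at (6,5/3); v=(-3,-1)
5. t=5/3 → B at (1,0); v=(-3,1)

Final position: (1,0)
Wall sequence: RTLRB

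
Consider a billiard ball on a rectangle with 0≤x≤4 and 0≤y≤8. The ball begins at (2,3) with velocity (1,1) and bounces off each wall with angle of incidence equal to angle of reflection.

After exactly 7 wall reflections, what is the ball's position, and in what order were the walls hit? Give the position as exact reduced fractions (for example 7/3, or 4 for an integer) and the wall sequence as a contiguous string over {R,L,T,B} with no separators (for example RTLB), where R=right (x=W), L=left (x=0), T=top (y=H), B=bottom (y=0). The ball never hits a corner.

1. t=2 → R at (4,5); v=(-1,1)
2. t=3 → T at (1,8); v=(-1,-1)
3. t=1 → L at (0,7); v=(1,-1)
4. t=4 → R at (4,3); v=(-1,-1)
5. t=3 → B at (1,0); v=(-1,1)
6. t=1 → L at (0,1); v=(1,1)
7. t=4 → R at (4,5); v=(-1,1)

Final position: (4,5)
Wall sequence: RTLRBLR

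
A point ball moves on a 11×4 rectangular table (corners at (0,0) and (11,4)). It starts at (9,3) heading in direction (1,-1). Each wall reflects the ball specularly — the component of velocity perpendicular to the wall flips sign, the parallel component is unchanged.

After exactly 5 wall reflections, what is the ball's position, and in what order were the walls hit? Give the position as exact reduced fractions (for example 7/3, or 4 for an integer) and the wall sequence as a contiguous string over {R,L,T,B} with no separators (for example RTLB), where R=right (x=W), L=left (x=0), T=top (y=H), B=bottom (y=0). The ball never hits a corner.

Final position: (0,2)
Wall sequence: RBTBL

1. t=2 → R at (11,1); v=(-1,-1)
2. t=1 → B at (10,0); v=(-1,1)
3. t=4 → T at (6,4); v=(-1,-1)
4. t=4 → B at (2,0); v=(-1,1)
5. t=2 → L at (0,2); v=(1,1)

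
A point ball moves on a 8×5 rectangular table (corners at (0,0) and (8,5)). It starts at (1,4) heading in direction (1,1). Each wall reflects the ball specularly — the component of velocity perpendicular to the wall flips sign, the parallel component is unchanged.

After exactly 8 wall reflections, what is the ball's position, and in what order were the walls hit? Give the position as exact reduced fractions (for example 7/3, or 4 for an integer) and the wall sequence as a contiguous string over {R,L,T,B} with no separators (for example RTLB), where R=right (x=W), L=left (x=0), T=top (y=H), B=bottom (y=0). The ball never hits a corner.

Final position: (8,3)
Wall sequence: TBRTLBTR

1. t=1 → T at (2,5); v=(1,-1)
2. t=5 → B at (7,0); v=(1,1)
3. t=1 → R at (8,1); v=(-1,1)
4. t=4 → T at (4,5); v=(-1,-1)
5. t=4 → L at (0,1); v=(1,-1)
6. t=1 → B at (1,0); v=(1,1)
7. t=5 → T at (6,5); v=(1,-1)
8. t=2 → R at (8,3); v=(-1,-1)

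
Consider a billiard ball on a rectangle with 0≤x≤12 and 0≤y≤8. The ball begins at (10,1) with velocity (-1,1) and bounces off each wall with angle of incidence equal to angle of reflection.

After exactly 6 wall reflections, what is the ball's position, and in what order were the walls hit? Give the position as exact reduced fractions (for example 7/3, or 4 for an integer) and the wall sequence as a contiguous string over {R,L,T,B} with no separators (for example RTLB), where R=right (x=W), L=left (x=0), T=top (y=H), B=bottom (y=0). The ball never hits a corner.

1. t=7 → T at (3,8); v=(-1,-1)
2. t=3 → L at (0,5); v=(1,-1)
3. t=5 → B at (5,0); v=(1,1)
4. t=7 → R at (12,7); v=(-1,1)
5. t=1 → T at (11,8); v=(-1,-1)
6. t=8 → B at (3,0); v=(-1,1)

Final position: (3,0)
Wall sequence: TLBRTB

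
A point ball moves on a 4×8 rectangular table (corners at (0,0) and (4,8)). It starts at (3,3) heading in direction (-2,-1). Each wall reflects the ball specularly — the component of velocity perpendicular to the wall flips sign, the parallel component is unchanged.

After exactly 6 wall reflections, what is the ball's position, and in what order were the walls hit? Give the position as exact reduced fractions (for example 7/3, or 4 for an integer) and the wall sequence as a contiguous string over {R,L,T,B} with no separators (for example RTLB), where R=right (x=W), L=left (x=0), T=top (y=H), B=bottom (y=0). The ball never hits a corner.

1. t=3/2 → L at (0,3/2); v=(2,-1)
2. t=3/2 → B at (3,0); v=(2,1)
3. t=1/2 → R at (4,1/2); v=(-2,1)
4. t=2 → L at (0,5/2); v=(2,1)
5. t=2 → R at (4,9/2); v=(-2,1)
6. t=2 → L at (0,13/2); v=(2,1)

Final position: (0,13/2)
Wall sequence: LBRLRL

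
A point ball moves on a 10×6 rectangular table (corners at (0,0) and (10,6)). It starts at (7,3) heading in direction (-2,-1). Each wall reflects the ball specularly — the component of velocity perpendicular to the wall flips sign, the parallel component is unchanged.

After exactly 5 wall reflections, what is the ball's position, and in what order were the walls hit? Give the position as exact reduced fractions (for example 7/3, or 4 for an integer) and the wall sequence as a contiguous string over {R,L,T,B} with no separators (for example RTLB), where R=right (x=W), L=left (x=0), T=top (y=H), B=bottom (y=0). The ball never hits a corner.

Final position: (0,3/2)
Wall sequence: BLRTL

1. t=3 → B at (1,0); v=(-2,1)
2. t=1/2 → L at (0,1/2); v=(2,1)
3. t=5 → R at (10,11/2); v=(-2,1)
4. t=1/2 → T at (9,6); v=(-2,-1)
5. t=9/2 → L at (0,3/2); v=(2,-1)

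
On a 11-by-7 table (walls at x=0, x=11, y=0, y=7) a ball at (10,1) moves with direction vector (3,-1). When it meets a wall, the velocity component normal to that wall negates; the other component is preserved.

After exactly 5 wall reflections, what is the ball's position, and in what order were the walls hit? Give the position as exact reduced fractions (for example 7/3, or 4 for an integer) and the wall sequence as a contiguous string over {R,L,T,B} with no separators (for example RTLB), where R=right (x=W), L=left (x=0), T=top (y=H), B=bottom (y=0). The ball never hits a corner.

1. t=1/3 → R at (11,2/3); v=(-3,-1)
2. t=2/3 → B at (9,0); v=(-3,1)
3. t=3 → L at (0,3); v=(3,1)
4. t=11/3 → R at (11,20/3); v=(-3,1)
5. t=1/3 → T at (10,7); v=(-3,-1)

Final position: (10,7)
Wall sequence: RBLRT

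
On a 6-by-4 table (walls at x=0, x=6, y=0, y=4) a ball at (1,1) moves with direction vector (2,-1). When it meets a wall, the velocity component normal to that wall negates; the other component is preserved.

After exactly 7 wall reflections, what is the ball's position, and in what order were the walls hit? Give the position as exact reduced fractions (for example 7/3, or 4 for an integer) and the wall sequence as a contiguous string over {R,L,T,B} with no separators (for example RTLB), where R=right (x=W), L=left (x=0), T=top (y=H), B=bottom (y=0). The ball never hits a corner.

Final position: (0,5/2)
Wall sequence: BRTLRBL

1. t=1 → B at (3,0); v=(2,1)
2. t=3/2 → R at (6,3/2); v=(-2,1)
3. t=5/2 → T at (1,4); v=(-2,-1)
4. t=1/2 → L at (0,7/2); v=(2,-1)
5. t=3 → R at (6,1/2); v=(-2,-1)
6. t=1/2 → B at (5,0); v=(-2,1)
7. t=5/2 → L at (0,5/2); v=(2,1)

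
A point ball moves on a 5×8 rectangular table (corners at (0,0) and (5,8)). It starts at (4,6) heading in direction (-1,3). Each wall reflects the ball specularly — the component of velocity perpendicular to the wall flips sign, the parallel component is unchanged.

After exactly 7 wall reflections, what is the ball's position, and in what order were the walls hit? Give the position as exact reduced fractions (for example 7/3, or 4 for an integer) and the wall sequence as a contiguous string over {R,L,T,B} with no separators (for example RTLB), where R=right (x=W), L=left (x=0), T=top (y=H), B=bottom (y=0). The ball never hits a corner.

1. t=2/3 → T at (10/3,8); v=(-1,-3)
2. t=8/3 → B at (2/3,0); v=(-1,3)
3. t=2/3 → L at (0,2); v=(1,3)
4. t=2 → T at (2,8); v=(1,-3)
5. t=8/3 → B at (14/3,0); v=(1,3)
6. t=1/3 → R at (5,1); v=(-1,3)
7. t=7/3 → T at (8/3,8); v=(-1,-3)

Final position: (8/3,8)
Wall sequence: TBLTBRT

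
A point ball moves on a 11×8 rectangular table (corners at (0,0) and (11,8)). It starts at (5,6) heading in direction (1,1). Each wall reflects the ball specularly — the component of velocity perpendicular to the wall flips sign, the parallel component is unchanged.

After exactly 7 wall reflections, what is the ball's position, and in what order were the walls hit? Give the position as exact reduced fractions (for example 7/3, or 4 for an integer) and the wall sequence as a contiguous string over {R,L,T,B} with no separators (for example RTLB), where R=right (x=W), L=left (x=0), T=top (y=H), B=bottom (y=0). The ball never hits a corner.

Final position: (11,2)
Wall sequence: TRBLTBR

1. t=2 → T at (7,8); v=(1,-1)
2. t=4 → R at (11,4); v=(-1,-1)
3. t=4 → B at (7,0); v=(-1,1)
4. t=7 → L at (0,7); v=(1,1)
5. t=1 → T at (1,8); v=(1,-1)
6. t=8 → B at (9,0); v=(1,1)
7. t=2 → R at (11,2); v=(-1,1)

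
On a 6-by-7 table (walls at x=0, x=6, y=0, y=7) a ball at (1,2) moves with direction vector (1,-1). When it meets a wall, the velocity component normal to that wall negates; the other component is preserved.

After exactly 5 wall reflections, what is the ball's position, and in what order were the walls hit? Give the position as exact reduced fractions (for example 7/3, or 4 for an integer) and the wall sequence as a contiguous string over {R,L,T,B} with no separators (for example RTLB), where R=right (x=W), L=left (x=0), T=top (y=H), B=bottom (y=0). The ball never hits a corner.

Final position: (5,0)
Wall sequence: BRTLB

1. t=2 → B at (3,0); v=(1,1)
2. t=3 → R at (6,3); v=(-1,1)
3. t=4 → T at (2,7); v=(-1,-1)
4. t=2 → L at (0,5); v=(1,-1)
5. t=5 → B at (5,0); v=(1,1)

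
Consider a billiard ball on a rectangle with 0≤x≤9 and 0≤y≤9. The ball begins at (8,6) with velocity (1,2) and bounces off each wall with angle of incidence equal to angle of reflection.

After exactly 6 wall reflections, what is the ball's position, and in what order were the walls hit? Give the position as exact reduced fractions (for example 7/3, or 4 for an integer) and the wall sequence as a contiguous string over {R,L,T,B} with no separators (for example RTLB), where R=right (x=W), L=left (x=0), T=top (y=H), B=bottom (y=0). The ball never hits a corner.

1. t=1 → R at (9,8); v=(-1,2)
2. t=1/2 → T at (17/2,9); v=(-1,-2)
3. t=9/2 → B at (4,0); v=(-1,2)
4. t=4 → L at (0,8); v=(1,2)
5. t=1/2 → T at (1/2,9); v=(1,-2)
6. t=9/2 → B at (5,0); v=(1,2)

Final position: (5,0)
Wall sequence: RTBLTB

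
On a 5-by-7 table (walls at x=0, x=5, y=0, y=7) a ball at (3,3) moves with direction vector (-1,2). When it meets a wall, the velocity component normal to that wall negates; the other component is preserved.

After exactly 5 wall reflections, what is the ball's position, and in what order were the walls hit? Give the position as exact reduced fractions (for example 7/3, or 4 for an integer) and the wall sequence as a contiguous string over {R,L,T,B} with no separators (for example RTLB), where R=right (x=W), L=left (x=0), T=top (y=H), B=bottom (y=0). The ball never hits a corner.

1. t=2 → T at (1,7); v=(-1,-2)
2. t=1 → L at (0,5); v=(1,-2)
3. t=5/2 → B at (5/2,0); v=(1,2)
4. t=5/2 → R at (5,5); v=(-1,2)
5. t=1 → T at (4,7); v=(-1,-2)

Final position: (4,7)
Wall sequence: TLBRT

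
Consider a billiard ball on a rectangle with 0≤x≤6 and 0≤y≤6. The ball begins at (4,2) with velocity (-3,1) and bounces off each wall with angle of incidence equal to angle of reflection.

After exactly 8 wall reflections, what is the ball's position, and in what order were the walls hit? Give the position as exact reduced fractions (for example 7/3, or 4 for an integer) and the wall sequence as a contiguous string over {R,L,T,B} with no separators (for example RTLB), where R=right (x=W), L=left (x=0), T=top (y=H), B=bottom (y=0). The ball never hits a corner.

1. t=4/3 → L at (0,10/3); v=(3,1)
2. t=2 → R at (6,16/3); v=(-3,1)
3. t=2/3 → T at (4,6); v=(-3,-1)
4. t=4/3 → L at (0,14/3); v=(3,-1)
5. t=2 → R at (6,8/3); v=(-3,-1)
6. t=2 → L at (0,2/3); v=(3,-1)
7. t=2/3 → B at (2,0); v=(3,1)
8. t=4/3 → R at (6,4/3); v=(-3,1)

Final position: (6,4/3)
Wall sequence: LRTLRLBR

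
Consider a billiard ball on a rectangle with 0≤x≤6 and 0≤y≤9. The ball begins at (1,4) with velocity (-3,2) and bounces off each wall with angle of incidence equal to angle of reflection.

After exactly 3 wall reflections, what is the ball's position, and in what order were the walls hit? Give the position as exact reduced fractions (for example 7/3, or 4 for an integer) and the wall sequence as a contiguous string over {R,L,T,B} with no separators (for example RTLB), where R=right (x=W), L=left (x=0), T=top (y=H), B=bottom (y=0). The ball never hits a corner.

Final position: (11/2,9)
Wall sequence: LRT

1. t=1/3 → L at (0,14/3); v=(3,2)
2. t=2 → R at (6,26/3); v=(-3,2)
3. t=1/6 → T at (11/2,9); v=(-3,-2)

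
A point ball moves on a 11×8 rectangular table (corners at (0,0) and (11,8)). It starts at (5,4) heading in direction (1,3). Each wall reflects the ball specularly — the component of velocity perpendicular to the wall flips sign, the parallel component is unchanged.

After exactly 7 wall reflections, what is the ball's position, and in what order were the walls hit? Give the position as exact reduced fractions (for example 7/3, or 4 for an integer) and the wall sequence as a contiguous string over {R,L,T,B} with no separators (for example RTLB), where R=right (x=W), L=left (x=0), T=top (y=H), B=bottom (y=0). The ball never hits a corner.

Final position: (7/3,0)
Wall sequence: TBRTBTB

1. t=4/3 → T at (19/3,8); v=(1,-3)
2. t=8/3 → B at (9,0); v=(1,3)
3. t=2 → R at (11,6); v=(-1,3)
4. t=2/3 → T at (31/3,8); v=(-1,-3)
5. t=8/3 → B at (23/3,0); v=(-1,3)
6. t=8/3 → T at (5,8); v=(-1,-3)
7. t=8/3 → B at (7/3,0); v=(-1,3)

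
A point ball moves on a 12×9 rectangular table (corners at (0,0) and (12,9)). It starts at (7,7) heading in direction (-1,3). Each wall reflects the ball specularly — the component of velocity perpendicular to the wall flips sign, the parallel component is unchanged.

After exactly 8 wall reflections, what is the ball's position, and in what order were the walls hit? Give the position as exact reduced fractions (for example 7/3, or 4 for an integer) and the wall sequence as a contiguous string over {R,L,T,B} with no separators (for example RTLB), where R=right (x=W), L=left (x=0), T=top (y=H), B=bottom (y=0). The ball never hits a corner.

1. t=2/3 → T at (19/3,9); v=(-1,-3)
2. t=3 → B at (10/3,0); v=(-1,3)
3. t=3 → T at (1/3,9); v=(-1,-3)
4. t=1/3 → L at (0,8); v=(1,-3)
5. t=8/3 → B at (8/3,0); v=(1,3)
6. t=3 → T at (17/3,9); v=(1,-3)
7. t=3 → B at (26/3,0); v=(1,3)
8. t=3 → T at (35/3,9); v=(1,-3)

Final position: (35/3,9)
Wall sequence: TBTLBTBT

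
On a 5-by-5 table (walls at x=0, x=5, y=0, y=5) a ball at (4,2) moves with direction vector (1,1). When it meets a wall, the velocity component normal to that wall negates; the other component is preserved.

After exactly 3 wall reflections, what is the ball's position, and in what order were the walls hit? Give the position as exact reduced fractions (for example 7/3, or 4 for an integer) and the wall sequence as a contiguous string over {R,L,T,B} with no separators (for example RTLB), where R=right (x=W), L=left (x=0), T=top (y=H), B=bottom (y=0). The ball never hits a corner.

Final position: (0,2)
Wall sequence: RTL

1. t=1 → R at (5,3); v=(-1,1)
2. t=2 → T at (3,5); v=(-1,-1)
3. t=3 → L at (0,2); v=(1,-1)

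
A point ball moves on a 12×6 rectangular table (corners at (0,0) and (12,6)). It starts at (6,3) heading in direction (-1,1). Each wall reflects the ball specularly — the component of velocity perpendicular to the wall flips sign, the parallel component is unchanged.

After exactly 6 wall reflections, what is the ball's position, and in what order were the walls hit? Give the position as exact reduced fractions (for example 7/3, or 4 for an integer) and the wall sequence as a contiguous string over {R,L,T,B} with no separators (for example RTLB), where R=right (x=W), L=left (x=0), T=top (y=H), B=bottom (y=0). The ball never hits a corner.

1. t=3 → T at (3,6); v=(-1,-1)
2. t=3 → L at (0,3); v=(1,-1)
3. t=3 → B at (3,0); v=(1,1)
4. t=6 → T at (9,6); v=(1,-1)
5. t=3 → R at (12,3); v=(-1,-1)
6. t=3 → B at (9,0); v=(-1,1)

Final position: (9,0)
Wall sequence: TLBTRB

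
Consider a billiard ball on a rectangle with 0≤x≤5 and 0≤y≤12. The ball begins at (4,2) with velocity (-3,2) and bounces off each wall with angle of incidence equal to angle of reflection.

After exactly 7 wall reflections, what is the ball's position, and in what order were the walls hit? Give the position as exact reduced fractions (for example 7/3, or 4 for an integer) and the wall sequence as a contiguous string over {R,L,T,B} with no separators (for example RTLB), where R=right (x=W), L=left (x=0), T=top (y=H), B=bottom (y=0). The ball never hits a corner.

1. t=4/3 → L at (0,14/3); v=(3,2)
2. t=5/3 → R at (5,8); v=(-3,2)
3. t=5/3 → L at (0,34/3); v=(3,2)
4. t=1/3 → T at (1,12); v=(3,-2)
5. t=4/3 → R at (5,28/3); v=(-3,-2)
6. t=5/3 → L at (0,6); v=(3,-2)
7. t=5/3 → R at (5,8/3); v=(-3,-2)

Final position: (5,8/3)
Wall sequence: LRLTRLR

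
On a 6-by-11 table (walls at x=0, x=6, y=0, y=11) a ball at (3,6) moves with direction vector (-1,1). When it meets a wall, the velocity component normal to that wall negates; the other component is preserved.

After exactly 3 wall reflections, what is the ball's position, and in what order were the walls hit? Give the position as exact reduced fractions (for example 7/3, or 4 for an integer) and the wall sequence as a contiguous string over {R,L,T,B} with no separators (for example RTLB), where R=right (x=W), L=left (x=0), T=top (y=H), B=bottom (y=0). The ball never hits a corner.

Final position: (6,7)
Wall sequence: LTR

1. t=3 → L at (0,9); v=(1,1)
2. t=2 → T at (2,11); v=(1,-1)
3. t=4 → R at (6,7); v=(-1,-1)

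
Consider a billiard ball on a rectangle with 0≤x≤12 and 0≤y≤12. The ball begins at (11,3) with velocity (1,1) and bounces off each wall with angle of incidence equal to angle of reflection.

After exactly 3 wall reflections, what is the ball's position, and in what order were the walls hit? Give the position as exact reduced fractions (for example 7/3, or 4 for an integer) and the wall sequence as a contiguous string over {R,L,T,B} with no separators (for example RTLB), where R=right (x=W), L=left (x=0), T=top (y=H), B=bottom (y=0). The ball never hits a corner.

Final position: (0,8)
Wall sequence: RTL

1. t=1 → R at (12,4); v=(-1,1)
2. t=8 → T at (4,12); v=(-1,-1)
3. t=4 → L at (0,8); v=(1,-1)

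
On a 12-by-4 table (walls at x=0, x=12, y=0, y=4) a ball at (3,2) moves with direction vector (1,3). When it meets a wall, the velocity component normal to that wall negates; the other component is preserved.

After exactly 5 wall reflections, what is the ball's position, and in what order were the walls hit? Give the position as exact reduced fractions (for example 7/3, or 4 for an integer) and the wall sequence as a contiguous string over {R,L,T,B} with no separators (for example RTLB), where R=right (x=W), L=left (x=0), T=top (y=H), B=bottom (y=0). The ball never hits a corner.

1. t=2/3 → T at (11/3,4); v=(1,-3)
2. t=4/3 → B at (5,0); v=(1,3)
3. t=4/3 → T at (19/3,4); v=(1,-3)
4. t=4/3 → B at (23/3,0); v=(1,3)
5. t=4/3 → T at (9,4); v=(1,-3)

Final position: (9,4)
Wall sequence: TBTBT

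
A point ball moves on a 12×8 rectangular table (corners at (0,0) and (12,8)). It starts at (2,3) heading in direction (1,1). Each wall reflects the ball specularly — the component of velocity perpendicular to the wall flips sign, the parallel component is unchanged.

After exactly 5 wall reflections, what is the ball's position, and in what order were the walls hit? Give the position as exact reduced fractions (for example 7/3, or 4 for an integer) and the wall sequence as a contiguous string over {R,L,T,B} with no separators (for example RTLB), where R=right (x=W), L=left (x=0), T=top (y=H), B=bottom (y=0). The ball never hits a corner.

Final position: (0,7)
Wall sequence: TRBTL

1. t=5 → T at (7,8); v=(1,-1)
2. t=5 → R at (12,3); v=(-1,-1)
3. t=3 → B at (9,0); v=(-1,1)
4. t=8 → T at (1,8); v=(-1,-1)
5. t=1 → L at (0,7); v=(1,-1)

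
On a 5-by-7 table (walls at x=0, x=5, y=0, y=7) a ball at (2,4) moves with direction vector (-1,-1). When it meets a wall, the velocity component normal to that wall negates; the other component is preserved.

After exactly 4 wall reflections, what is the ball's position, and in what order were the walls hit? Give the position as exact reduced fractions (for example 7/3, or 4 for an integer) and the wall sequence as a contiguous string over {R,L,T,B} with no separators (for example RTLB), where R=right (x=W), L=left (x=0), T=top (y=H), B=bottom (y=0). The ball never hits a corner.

Final position: (1,7)
Wall sequence: LBRT

1. t=2 → L at (0,2); v=(1,-1)
2. t=2 → B at (2,0); v=(1,1)
3. t=3 → R at (5,3); v=(-1,1)
4. t=4 → T at (1,7); v=(-1,-1)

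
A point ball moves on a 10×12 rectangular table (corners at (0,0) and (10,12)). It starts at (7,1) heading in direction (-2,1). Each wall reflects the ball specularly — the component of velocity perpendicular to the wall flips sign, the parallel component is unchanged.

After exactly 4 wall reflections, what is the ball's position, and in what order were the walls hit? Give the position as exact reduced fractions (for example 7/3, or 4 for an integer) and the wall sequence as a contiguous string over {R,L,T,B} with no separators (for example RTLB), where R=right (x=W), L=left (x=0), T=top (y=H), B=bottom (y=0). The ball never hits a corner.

Final position: (0,19/2)
Wall sequence: LRTL

1. t=7/2 → L at (0,9/2); v=(2,1)
2. t=5 → R at (10,19/2); v=(-2,1)
3. t=5/2 → T at (5,12); v=(-2,-1)
4. t=5/2 → L at (0,19/2); v=(2,-1)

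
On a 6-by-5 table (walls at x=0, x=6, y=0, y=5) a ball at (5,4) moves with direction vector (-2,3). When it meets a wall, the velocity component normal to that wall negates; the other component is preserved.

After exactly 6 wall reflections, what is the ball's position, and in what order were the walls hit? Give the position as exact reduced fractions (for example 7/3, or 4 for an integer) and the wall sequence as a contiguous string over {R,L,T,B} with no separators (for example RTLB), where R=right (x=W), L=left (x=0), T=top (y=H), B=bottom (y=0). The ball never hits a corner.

Final position: (6,1/2)
Wall sequence: TBLTBR

1. t=1/3 → T at (13/3,5); v=(-2,-3)
2. t=5/3 → B at (1,0); v=(-2,3)
3. t=1/2 → L at (0,3/2); v=(2,3)
4. t=7/6 → T at (7/3,5); v=(2,-3)
5. t=5/3 → B at (17/3,0); v=(2,3)
6. t=1/6 → R at (6,1/2); v=(-2,3)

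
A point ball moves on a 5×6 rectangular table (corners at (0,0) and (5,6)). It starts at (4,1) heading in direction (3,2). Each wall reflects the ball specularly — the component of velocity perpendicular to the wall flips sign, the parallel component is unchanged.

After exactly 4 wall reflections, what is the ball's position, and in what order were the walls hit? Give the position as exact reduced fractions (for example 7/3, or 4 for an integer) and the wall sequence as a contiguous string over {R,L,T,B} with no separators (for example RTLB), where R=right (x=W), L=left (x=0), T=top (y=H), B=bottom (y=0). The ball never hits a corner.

Final position: (5,11/3)
Wall sequence: RLTR

1. t=1/3 → R at (5,5/3); v=(-3,2)
2. t=5/3 → L at (0,5); v=(3,2)
3. t=1/2 → T at (3/2,6); v=(3,-2)
4. t=7/6 → R at (5,11/3); v=(-3,-2)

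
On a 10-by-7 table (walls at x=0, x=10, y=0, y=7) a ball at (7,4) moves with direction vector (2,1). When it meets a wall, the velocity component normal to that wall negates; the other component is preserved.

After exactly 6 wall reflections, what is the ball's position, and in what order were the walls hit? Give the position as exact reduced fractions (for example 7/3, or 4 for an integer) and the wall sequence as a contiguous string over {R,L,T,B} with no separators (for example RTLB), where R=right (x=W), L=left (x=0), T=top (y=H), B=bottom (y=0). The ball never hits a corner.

1. t=3/2 → R at (10,11/2); v=(-2,1)
2. t=3/2 → T at (7,7); v=(-2,-1)
3. t=7/2 → L at (0,7/2); v=(2,-1)
4. t=7/2 → B at (7,0); v=(2,1)
5. t=3/2 → R at (10,3/2); v=(-2,1)
6. t=5 → L at (0,13/2); v=(2,1)

Final position: (0,13/2)
Wall sequence: RTLBRL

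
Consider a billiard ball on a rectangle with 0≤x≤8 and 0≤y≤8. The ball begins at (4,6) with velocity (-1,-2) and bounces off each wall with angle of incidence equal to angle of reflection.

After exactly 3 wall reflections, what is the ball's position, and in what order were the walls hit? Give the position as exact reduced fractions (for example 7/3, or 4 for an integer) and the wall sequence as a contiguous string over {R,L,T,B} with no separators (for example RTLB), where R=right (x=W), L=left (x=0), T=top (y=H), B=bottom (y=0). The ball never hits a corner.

1. t=3 → B at (1,0); v=(-1,2)
2. t=1 → L at (0,2); v=(1,2)
3. t=3 → T at (3,8); v=(1,-2)

Final position: (3,8)
Wall sequence: BLT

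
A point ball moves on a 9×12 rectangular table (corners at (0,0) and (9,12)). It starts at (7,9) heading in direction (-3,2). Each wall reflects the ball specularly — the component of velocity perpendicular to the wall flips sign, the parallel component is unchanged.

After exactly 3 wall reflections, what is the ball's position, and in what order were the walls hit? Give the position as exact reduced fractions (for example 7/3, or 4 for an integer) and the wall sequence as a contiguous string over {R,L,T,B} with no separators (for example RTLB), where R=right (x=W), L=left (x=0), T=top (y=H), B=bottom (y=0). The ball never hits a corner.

Final position: (9,13/3)
Wall sequence: TLR

1. t=3/2 → T at (5/2,12); v=(-3,-2)
2. t=5/6 → L at (0,31/3); v=(3,-2)
3. t=3 → R at (9,13/3); v=(-3,-2)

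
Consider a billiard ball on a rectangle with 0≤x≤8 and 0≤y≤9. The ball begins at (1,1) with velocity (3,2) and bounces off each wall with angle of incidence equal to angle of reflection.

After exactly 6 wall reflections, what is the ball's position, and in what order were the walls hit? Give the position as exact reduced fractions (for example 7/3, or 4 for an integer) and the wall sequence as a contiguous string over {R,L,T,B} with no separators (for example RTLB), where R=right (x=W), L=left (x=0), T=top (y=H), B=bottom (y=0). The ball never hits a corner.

Final position: (0,11/3)
Wall sequence: RTLRBL

1. t=7/3 → R at (8,17/3); v=(-3,2)
2. t=5/3 → T at (3,9); v=(-3,-2)
3. t=1 → L at (0,7); v=(3,-2)
4. t=8/3 → R at (8,5/3); v=(-3,-2)
5. t=5/6 → B at (11/2,0); v=(-3,2)
6. t=11/6 → L at (0,11/3); v=(3,2)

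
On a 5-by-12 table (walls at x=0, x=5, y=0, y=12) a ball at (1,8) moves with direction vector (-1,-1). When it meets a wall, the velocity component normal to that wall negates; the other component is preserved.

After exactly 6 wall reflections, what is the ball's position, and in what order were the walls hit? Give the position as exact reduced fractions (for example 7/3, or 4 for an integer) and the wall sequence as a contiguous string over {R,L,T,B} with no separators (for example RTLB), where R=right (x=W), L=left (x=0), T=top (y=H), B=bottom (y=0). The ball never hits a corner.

1. t=1 → L at (0,7); v=(1,-1)
2. t=5 → R at (5,2); v=(-1,-1)
3. t=2 → B at (3,0); v=(-1,1)
4. t=3 → L at (0,3); v=(1,1)
5. t=5 → R at (5,8); v=(-1,1)
6. t=4 → T at (1,12); v=(-1,-1)

Final position: (1,12)
Wall sequence: LRBLRT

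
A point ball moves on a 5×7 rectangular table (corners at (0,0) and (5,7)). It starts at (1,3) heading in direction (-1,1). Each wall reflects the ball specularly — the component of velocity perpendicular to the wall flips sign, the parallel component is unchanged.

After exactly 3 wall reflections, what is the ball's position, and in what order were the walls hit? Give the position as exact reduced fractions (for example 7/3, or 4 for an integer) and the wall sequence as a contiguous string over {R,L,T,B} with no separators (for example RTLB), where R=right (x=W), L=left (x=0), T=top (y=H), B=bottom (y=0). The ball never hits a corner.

1. t=1 → L at (0,4); v=(1,1)
2. t=3 → T at (3,7); v=(1,-1)
3. t=2 → R at (5,5); v=(-1,-1)

Final position: (5,5)
Wall sequence: LTR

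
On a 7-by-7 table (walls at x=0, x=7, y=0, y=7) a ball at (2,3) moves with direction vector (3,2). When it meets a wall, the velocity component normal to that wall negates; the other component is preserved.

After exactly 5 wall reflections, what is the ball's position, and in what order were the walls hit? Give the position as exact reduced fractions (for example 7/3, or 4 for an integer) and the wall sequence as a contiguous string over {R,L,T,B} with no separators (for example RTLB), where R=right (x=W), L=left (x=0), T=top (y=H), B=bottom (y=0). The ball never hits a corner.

1. t=5/3 → R at (7,19/3); v=(-3,2)
2. t=1/3 → T at (6,7); v=(-3,-2)
3. t=2 → L at (0,3); v=(3,-2)
4. t=3/2 → B at (9/2,0); v=(3,2)
5. t=5/6 → R at (7,5/3); v=(-3,2)

Final position: (7,5/3)
Wall sequence: RTLBR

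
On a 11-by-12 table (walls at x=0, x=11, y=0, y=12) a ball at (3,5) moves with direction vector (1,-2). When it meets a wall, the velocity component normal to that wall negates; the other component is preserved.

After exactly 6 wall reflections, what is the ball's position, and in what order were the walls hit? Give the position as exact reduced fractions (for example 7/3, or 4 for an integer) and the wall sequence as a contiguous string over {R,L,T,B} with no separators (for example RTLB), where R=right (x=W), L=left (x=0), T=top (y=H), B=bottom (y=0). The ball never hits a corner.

Final position: (3/2,12)
Wall sequence: BRTBLT

1. t=5/2 → B at (11/2,0); v=(1,2)
2. t=11/2 → R at (11,11); v=(-1,2)
3. t=1/2 → T at (21/2,12); v=(-1,-2)
4. t=6 → B at (9/2,0); v=(-1,2)
5. t=9/2 → L at (0,9); v=(1,2)
6. t=3/2 → T at (3/2,12); v=(1,-2)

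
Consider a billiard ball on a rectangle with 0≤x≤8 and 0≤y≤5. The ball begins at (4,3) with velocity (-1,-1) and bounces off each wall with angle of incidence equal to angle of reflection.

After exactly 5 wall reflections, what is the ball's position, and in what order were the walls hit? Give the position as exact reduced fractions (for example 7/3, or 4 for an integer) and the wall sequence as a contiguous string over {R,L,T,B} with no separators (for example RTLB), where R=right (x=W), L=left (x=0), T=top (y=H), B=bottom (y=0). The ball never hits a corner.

Final position: (7,0)
Wall sequence: BLTRB

1. t=3 → B at (1,0); v=(-1,1)
2. t=1 → L at (0,1); v=(1,1)
3. t=4 → T at (4,5); v=(1,-1)
4. t=4 → R at (8,1); v=(-1,-1)
5. t=1 → B at (7,0); v=(-1,1)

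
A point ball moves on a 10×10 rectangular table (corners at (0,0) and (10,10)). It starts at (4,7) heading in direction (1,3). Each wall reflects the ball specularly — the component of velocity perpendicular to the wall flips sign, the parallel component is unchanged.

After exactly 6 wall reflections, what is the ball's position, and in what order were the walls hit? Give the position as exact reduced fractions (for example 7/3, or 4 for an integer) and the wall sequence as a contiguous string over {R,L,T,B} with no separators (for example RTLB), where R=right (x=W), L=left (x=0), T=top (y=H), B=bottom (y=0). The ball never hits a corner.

Final position: (5/3,10)
Wall sequence: TBRTBT

1. t=1 → T at (5,10); v=(1,-3)
2. t=10/3 → B at (25/3,0); v=(1,3)
3. t=5/3 → R at (10,5); v=(-1,3)
4. t=5/3 → T at (25/3,10); v=(-1,-3)
5. t=10/3 → B at (5,0); v=(-1,3)
6. t=10/3 → T at (5/3,10); v=(-1,-3)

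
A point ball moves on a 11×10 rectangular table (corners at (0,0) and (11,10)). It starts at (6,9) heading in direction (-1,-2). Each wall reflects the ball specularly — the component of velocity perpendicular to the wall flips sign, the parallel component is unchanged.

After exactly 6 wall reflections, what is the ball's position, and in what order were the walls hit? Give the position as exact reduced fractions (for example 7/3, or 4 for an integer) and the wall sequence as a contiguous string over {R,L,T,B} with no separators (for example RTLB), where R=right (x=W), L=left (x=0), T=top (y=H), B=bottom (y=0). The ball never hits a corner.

Final position: (17/2,10)
Wall sequence: BLTBRT

1. t=9/2 → B at (3/2,0); v=(-1,2)
2. t=3/2 → L at (0,3); v=(1,2)
3. t=7/2 → T at (7/2,10); v=(1,-2)
4. t=5 → B at (17/2,0); v=(1,2)
5. t=5/2 → R at (11,5); v=(-1,2)
6. t=5/2 → T at (17/2,10); v=(-1,-2)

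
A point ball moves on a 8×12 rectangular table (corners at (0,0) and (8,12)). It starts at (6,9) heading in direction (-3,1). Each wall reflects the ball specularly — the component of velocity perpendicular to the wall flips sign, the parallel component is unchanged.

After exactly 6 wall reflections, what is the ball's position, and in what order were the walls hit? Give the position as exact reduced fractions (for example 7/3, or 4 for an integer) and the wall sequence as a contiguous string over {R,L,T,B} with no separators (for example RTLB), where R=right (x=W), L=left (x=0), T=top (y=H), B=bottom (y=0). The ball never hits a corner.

Final position: (0,7/3)
Wall sequence: LTRLRL

1. t=2 → L at (0,11); v=(3,1)
2. t=1 → T at (3,12); v=(3,-1)
3. t=5/3 → R at (8,31/3); v=(-3,-1)
4. t=8/3 → L at (0,23/3); v=(3,-1)
5. t=8/3 → R at (8,5); v=(-3,-1)
6. t=8/3 → L at (0,7/3); v=(3,-1)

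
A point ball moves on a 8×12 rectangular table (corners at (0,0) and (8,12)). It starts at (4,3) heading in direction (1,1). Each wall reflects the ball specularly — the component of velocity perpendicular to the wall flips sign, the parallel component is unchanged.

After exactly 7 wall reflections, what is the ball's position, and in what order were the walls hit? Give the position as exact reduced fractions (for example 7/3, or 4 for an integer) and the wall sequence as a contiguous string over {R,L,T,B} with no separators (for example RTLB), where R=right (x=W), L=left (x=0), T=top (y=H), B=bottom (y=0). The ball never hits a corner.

1. t=4 → R at (8,7); v=(-1,1)
2. t=5 → T at (3,12); v=(-1,-1)
3. t=3 → L at (0,9); v=(1,-1)
4. t=8 → R at (8,1); v=(-1,-1)
5. t=1 → B at (7,0); v=(-1,1)
6. t=7 → L at (0,7); v=(1,1)
7. t=5 → T at (5,12); v=(1,-1)

Final position: (5,12)
Wall sequence: RTLRBLT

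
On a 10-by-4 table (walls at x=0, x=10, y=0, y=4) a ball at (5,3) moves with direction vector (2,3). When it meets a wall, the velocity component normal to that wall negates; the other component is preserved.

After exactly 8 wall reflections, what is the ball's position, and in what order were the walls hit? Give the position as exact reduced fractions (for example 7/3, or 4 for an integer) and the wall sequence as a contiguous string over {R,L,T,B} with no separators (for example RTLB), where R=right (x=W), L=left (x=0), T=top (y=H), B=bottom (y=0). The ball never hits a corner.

1. t=1/3 → T at (17/3,4); v=(2,-3)
2. t=4/3 → B at (25/3,0); v=(2,3)
3. t=5/6 → R at (10,5/2); v=(-2,3)
4. t=1/2 → T at (9,4); v=(-2,-3)
5. t=4/3 → B at (19/3,0); v=(-2,3)
6. t=4/3 → T at (11/3,4); v=(-2,-3)
7. t=4/3 → B at (1,0); v=(-2,3)
8. t=1/2 → L at (0,3/2); v=(2,3)

Final position: (0,3/2)
Wall sequence: TBRTBTBL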